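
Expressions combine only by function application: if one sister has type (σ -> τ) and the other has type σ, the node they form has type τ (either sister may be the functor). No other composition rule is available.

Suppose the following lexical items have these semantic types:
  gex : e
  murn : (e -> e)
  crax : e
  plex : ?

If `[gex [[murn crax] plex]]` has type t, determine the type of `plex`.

(e -> (e -> t))

[gex [[murn crax] plex]] is required to be t. gex : e cannot yield t as functor, so [[murn crax] plex] : (e -> t).
[[murn crax] plex] is required to be (e -> t). [murn crax] : e cannot yield (e -> t) as functor, so plex : (e -> (e -> t)).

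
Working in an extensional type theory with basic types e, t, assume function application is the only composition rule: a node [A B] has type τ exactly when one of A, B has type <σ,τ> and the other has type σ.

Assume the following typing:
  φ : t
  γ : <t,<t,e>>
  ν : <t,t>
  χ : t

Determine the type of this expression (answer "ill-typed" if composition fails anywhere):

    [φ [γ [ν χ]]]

e

[ν χ] — ν of type <t,t> combines with χ of type t: type t.
[γ [ν χ]] — γ of type <t,<t,e>> combines with [ν χ] of type t: type <t,e>.
[φ [γ [ν χ]]] — [γ [ν χ]] of type <t,e> combines with φ of type t: type e.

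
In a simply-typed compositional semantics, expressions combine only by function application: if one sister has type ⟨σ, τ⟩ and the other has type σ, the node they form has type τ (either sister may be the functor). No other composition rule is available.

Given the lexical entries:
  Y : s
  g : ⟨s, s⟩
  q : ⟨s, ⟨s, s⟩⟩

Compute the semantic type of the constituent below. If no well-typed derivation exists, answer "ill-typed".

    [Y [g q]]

ill-typed

[g q]: ⟨s, s⟩ and ⟨s, ⟨s, s⟩⟩ cannot combine by function application — type clash.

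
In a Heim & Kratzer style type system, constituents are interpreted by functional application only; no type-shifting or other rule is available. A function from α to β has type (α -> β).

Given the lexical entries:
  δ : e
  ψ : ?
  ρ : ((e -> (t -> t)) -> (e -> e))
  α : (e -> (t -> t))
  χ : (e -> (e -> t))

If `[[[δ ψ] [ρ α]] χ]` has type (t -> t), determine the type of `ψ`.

(e -> ((e -> e) -> ((e -> (e -> t)) -> (t -> t))))

At [[[δ ψ] [ρ α]] χ] (required: (t -> t)): χ is (e -> (e -> t)), which is not a function with range (t -> t); hence [[δ ψ] [ρ α]] is the functor — type ((e -> (e -> t)) -> (t -> t)).
At [[δ ψ] [ρ α]] (required: ((e -> (e -> t)) -> (t -> t))): [ρ α] is (e -> e), which is not a function with range ((e -> (e -> t)) -> (t -> t)); hence [δ ψ] is the functor — type ((e -> e) -> ((e -> (e -> t)) -> (t -> t))).
At [δ ψ] (required: ((e -> e) -> ((e -> (e -> t)) -> (t -> t)))): δ is e, which is not a function with range ((e -> e) -> ((e -> (e -> t)) -> (t -> t))); hence ψ is the functor — type (e -> ((e -> e) -> ((e -> (e -> t)) -> (t -> t)))).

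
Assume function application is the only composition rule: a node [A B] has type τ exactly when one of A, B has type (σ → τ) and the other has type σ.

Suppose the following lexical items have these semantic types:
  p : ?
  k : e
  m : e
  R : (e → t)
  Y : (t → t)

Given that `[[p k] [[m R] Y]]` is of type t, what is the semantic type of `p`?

[[p k] [[m R] Y]] must have type t. The sister [[m R] Y] has type t; that is not a function onto t, so [p k] must be the functor, of type (t → t).
[p k] must have type (t → t). The sister k has type e; that is not a function onto (t → t), so p must be the functor, of type (e → (t → t)).

(e → (t → t))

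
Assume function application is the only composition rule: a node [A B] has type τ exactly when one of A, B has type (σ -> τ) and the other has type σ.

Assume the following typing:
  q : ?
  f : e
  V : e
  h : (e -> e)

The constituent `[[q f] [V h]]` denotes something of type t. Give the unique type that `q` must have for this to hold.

For [[q f] [V h]] to have type t with [V h] of type e, [q f] must be the function: [q f] : (e -> t).
For [q f] to have type (e -> t) with f of type e, q must be the function: q : (e -> (e -> t)).

(e -> (e -> t))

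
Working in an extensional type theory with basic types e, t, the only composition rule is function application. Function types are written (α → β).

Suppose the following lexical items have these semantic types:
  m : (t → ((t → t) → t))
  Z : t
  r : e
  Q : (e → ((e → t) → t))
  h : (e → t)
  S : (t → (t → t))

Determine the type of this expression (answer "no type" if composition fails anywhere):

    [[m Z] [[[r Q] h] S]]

t

At [m Z], m : (t → ((t → t) → t)) takes Z : t, giving ((t → t) → t).
At [r Q], Q : (e → ((e → t) → t)) takes r : e, giving ((e → t) → t).
At [[r Q] h], [r Q] : ((e → t) → t) takes h : (e → t), giving t.
At [[[r Q] h] S], S : (t → (t → t)) takes [[r Q] h] : t, giving (t → t).
At [[m Z] [[[r Q] h] S]], [m Z] : ((t → t) → t) takes [[[r Q] h] S] : (t → t), giving t.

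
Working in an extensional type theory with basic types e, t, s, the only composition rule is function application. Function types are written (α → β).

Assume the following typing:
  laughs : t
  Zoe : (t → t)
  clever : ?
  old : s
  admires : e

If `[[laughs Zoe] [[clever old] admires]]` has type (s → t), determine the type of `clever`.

(s → (e → (t → (s → t))))

[[laughs Zoe] [[clever old] admires]] must have type (s → t). The sister [laughs Zoe] has type t; that is not a function onto (s → t), so [[clever old] admires] must be the functor, of type (t → (s → t)).
[[clever old] admires] must have type (t → (s → t)). The sister admires has type e; that is not a function onto (t → (s → t)), so [clever old] must be the functor, of type (e → (t → (s → t))).
[clever old] must have type (e → (t → (s → t))). The sister old has type s; that is not a function onto (e → (t → (s → t))), so clever must be the functor, of type (s → (e → (t → (s → t)))).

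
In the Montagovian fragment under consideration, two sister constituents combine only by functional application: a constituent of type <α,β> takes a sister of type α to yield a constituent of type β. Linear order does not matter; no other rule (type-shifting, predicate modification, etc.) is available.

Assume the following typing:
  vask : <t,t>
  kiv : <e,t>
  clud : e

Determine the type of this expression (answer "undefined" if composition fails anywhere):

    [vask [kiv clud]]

t

[kiv clud]: functor kiv : <e,t>, argument clud : e; result t.
[vask [kiv clud]]: functor vask : <t,t>, argument [kiv clud] : t; result t.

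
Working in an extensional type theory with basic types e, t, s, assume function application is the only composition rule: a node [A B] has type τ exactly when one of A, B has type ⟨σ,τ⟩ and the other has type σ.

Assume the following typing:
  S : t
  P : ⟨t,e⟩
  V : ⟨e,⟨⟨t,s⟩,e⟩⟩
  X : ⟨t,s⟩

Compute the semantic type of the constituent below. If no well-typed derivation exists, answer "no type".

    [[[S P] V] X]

[S P]: functor P : ⟨t,e⟩, argument S : t; result e.
[[S P] V]: functor V : ⟨e,⟨⟨t,s⟩,e⟩⟩, argument [S P] : e; result ⟨⟨t,s⟩,e⟩.
[[[S P] V] X]: functor [[S P] V] : ⟨⟨t,s⟩,e⟩, argument X : ⟨t,s⟩; result e.

e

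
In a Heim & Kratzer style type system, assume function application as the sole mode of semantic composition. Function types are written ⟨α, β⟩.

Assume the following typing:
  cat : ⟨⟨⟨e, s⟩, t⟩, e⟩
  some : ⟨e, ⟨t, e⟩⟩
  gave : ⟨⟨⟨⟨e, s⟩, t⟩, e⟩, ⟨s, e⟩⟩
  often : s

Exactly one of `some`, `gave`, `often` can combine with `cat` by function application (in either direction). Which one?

gave

some : ⟨e, ⟨t, e⟩⟩ — does not combine with cat.
gave — combines: gave : ⟨⟨⟨⟨e, s⟩, t⟩, e⟩, ⟨s, e⟩⟩ takes cat : ⟨⟨⟨e, s⟩, t⟩, e⟩ as argument, giving ⟨s, e⟩.
often : s — does not combine with cat.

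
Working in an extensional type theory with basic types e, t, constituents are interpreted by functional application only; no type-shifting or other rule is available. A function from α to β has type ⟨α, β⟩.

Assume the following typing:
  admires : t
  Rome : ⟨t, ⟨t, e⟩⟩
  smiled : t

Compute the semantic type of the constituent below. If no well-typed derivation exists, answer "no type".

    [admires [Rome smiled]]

e

[Rome smiled]: ⟨t, ⟨t, e⟩⟩ applied to t yields ⟨t, e⟩.
[admires [Rome smiled]]: ⟨t, e⟩ applied to t yields e.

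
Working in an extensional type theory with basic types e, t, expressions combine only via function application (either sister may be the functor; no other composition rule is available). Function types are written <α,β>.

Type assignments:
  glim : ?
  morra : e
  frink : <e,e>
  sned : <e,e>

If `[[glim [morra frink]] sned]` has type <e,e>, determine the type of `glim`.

At [[glim [morra frink]] sned] (required: <e,e>): sned is <e,e>, which is not a function with range <e,e>; hence [glim [morra frink]] is the functor — type <<e,e>,<e,e>>.
At [glim [morra frink]] (required: <<e,e>,<e,e>>): [morra frink] is e, which is not a function with range <<e,e>,<e,e>>; hence glim is the functor — type <e,<<e,e>,<e,e>>>.

<e,<<e,e>,<e,e>>>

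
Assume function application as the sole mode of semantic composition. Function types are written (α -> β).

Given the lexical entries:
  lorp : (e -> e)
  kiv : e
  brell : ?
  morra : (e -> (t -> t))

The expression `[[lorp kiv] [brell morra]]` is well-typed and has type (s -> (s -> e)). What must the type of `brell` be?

((e -> (t -> t)) -> (e -> (s -> (s -> e))))

[[lorp kiv] [brell morra]] must have type (s -> (s -> e)). The sister [lorp kiv] has type e; that is not a function onto (s -> (s -> e)), so [brell morra] must be the functor, of type (e -> (s -> (s -> e))).
[brell morra] must have type (e -> (s -> (s -> e))). The sister morra has type (e -> (t -> t)); that is not a function onto (e -> (s -> (s -> e))), so brell must be the functor, of type ((e -> (t -> t)) -> (e -> (s -> (s -> e)))).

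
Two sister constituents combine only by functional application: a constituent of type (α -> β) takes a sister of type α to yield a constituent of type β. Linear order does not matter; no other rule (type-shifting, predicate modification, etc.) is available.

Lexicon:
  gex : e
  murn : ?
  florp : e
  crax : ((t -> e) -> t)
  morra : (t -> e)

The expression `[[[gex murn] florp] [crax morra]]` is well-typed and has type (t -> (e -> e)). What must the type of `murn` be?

(e -> (e -> (t -> (t -> (e -> e)))))

[[[gex murn] florp] [crax morra]] must have type (t -> (e -> e)). The sister [crax morra] has type t; that is not a function onto (t -> (e -> e)), so [[gex murn] florp] must be the functor, of type (t -> (t -> (e -> e))).
[[gex murn] florp] must have type (t -> (t -> (e -> e))). The sister florp has type e; that is not a function onto (t -> (t -> (e -> e))), so [gex murn] must be the functor, of type (e -> (t -> (t -> (e -> e)))).
[gex murn] must have type (e -> (t -> (t -> (e -> e)))). The sister gex has type e; that is not a function onto (e -> (t -> (t -> (e -> e)))), so murn must be the functor, of type (e -> (e -> (t -> (t -> (e -> e))))).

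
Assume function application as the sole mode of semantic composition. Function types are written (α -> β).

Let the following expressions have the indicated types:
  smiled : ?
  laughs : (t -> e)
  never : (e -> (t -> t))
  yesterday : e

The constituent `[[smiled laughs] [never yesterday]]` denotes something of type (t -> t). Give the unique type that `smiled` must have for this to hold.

[[smiled laughs] [never yesterday]] must have type (t -> t). The sister [never yesterday] has type (t -> t); that is not a function onto (t -> t), so [smiled laughs] must be the functor, of type ((t -> t) -> (t -> t)).
[smiled laughs] must have type ((t -> t) -> (t -> t)). The sister laughs has type (t -> e); that is not a function onto ((t -> t) -> (t -> t)), so smiled must be the functor, of type ((t -> e) -> ((t -> t) -> (t -> t))).

((t -> e) -> ((t -> t) -> (t -> t)))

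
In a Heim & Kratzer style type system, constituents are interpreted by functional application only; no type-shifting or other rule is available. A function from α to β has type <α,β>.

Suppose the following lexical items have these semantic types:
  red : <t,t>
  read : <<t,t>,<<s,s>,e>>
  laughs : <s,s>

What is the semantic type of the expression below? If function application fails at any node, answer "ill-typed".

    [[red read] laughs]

e

[red read]: <<t,t>,<<s,s>,e>> applied to <t,t> yields <<s,s>,e>.
[[red read] laughs]: <<s,s>,e> applied to <s,s> yields e.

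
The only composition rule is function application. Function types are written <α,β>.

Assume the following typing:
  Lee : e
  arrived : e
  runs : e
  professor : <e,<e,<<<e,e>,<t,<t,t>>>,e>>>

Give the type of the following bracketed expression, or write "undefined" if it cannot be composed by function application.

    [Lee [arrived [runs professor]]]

undefined

[runs professor]: professor is <e,<e,<<<e,e>,<t,<t,t>>>,e>>>, runs is e; result <e,<<<e,e>,<t,<t,t>>>,e>>.
[arrived [runs professor]]: [runs professor] is <e,<<<e,e>,<t,<t,t>>>,e>>, arrived is e; result <<<e,e>,<t,<t,t>>>,e>.
[Lee [arrived [runs professor]]]: e and <<<e,e>,<t,<t,t>>>,e> cannot combine by function application — type clash.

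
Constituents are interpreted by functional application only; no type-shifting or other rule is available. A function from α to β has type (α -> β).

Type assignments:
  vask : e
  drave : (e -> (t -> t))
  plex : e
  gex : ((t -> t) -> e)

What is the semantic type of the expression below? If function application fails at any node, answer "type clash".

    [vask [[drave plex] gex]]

type clash

[drave plex]: functor drave : (e -> (t -> t)), argument plex : e; result (t -> t).
[[drave plex] gex]: functor gex : ((t -> t) -> e), argument [drave plex] : (t -> t); result e.
At [vask [[drave plex] gex]]: neither e nor e can take the other as argument; the node is ill-typed.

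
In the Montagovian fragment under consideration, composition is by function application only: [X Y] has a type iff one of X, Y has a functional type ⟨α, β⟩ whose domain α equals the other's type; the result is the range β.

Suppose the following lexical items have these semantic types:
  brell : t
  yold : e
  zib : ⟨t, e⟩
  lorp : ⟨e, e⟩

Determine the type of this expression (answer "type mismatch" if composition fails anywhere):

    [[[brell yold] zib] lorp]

[brell yold]: t with e — neither is a function whose domain matches the other; composition fails here.

type mismatch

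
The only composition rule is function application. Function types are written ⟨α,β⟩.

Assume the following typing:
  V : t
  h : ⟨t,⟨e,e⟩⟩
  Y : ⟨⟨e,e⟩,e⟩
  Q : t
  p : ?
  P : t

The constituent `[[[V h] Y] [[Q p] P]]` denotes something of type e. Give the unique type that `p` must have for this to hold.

[[[V h] Y] [[Q p] P]] must have type e. The sister [[V h] Y] has type e; that is not a function onto e, so [[Q p] P] must be the functor, of type ⟨e,e⟩.
[[Q p] P] must have type ⟨e,e⟩. The sister P has type t; that is not a function onto ⟨e,e⟩, so [Q p] must be the functor, of type ⟨t,⟨e,e⟩⟩.
[Q p] must have type ⟨t,⟨e,e⟩⟩. The sister Q has type t; that is not a function onto ⟨t,⟨e,e⟩⟩, so p must be the functor, of type ⟨t,⟨t,⟨e,e⟩⟩⟩.

⟨t,⟨t,⟨e,e⟩⟩⟩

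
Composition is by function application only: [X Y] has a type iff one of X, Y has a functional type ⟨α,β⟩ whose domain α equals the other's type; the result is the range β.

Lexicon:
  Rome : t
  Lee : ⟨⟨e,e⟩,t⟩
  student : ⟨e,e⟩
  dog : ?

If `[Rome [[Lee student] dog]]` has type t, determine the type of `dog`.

⟨t,⟨t,t⟩⟩

[Rome [[Lee student] dog]] is required to be t. Rome : t cannot yield t as functor, so [[Lee student] dog] : ⟨t,t⟩.
[[Lee student] dog] is required to be ⟨t,t⟩. [Lee student] : t cannot yield ⟨t,t⟩ as functor, so dog : ⟨t,⟨t,t⟩⟩.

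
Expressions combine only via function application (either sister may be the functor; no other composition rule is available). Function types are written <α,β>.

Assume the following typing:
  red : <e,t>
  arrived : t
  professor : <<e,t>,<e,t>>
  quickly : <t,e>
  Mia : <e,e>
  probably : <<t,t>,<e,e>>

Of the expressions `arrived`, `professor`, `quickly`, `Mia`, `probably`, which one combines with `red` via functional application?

arrived : t — red needs e; arrived needs nothing (atomic); neither fits.
professor — combines: professor : <<e,t>,<e,t>> takes red : <e,t> as argument, giving <e,t>.
quickly : <t,e> — red needs e; quickly needs t; neither fits.
Mia : <e,e> — red needs e; Mia needs e; neither fits.
probably : <<t,t>,<e,e>> — red needs e; probably needs <t,t>; neither fits.

professor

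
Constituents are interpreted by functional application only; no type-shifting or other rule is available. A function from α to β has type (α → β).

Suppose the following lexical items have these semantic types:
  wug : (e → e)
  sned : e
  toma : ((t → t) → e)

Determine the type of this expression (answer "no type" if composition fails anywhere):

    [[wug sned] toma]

[wug sned]: functor wug : (e → e), argument sned : e; result e.
[[wug sned] toma]: e and ((t → t) → e) cannot combine by function application — type clash.

no type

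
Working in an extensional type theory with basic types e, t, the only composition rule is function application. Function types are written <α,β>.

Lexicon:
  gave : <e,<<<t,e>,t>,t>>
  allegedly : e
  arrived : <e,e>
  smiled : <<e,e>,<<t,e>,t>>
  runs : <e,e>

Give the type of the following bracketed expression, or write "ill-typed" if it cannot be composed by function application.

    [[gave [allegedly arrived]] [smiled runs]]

[allegedly arrived]: <e,e> applied to e yields e.
[gave [allegedly arrived]]: <e,<<<t,e>,t>,t>> applied to e yields <<<t,e>,t>,t>.
[smiled runs]: <<e,e>,<<t,e>,t>> applied to <e,e> yields <<t,e>,t>.
[[gave [allegedly arrived]] [smiled runs]]: <<<t,e>,t>,t> applied to <<t,e>,t> yields t.

t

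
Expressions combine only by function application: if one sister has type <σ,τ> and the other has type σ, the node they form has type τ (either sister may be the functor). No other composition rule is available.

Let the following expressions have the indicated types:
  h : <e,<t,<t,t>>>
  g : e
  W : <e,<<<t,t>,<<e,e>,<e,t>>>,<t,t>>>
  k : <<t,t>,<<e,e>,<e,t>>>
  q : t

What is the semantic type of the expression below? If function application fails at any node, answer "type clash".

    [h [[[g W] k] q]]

type clash

At [g W], W : <e,<<<t,t>,<<e,e>,<e,t>>>,<t,t>>> takes g : e, giving <<<t,t>,<<e,e>,<e,t>>>,<t,t>>.
At [[g W] k], [g W] : <<<t,t>,<<e,e>,<e,t>>>,<t,t>> takes k : <<t,t>,<<e,e>,<e,t>>>, giving <t,t>.
At [[[g W] k] q], [[g W] k] : <t,t> takes q : t, giving t.
[h [[[g W] k] q]]: <e,<t,<t,t>>> and t cannot combine by function application — type clash.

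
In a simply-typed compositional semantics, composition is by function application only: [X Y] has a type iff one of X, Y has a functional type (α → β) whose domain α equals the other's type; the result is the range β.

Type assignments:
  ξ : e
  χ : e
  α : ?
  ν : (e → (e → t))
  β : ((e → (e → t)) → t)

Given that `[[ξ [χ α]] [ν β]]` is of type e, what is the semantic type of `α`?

[[ξ [χ α]] [ν β]] is required to be e. [ν β] : t cannot yield e as functor, so [ξ [χ α]] : (t → e).
[ξ [χ α]] is required to be (t → e). ξ : e cannot yield (t → e) as functor, so [χ α] : (e → (t → e)).
[χ α] is required to be (e → (t → e)). χ : e cannot yield (e → (t → e)) as functor, so α : (e → (e → (t → e))).

(e → (e → (t → e)))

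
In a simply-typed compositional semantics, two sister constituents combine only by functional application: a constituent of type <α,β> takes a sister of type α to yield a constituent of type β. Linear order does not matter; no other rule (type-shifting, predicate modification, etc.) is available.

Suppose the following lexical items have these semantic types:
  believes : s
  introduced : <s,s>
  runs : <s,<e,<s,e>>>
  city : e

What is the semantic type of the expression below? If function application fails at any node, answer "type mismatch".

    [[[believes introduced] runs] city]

[believes introduced]: introduced is <s,s>, believes is s; result s.
[[believes introduced] runs]: runs is <s,<e,<s,e>>>, [believes introduced] is s; result <e,<s,e>>.
[[[believes introduced] runs] city]: [[believes introduced] runs] is <e,<s,e>>, city is e; result <s,e>.

<s,e>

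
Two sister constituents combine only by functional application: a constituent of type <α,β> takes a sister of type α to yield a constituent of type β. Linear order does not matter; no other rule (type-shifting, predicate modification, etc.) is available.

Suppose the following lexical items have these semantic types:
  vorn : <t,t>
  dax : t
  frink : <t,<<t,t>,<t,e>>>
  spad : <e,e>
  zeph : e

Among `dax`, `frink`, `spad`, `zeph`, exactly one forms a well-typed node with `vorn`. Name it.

dax — combines: vorn : <t,t> takes dax : t as argument, giving t.
frink : <t,<<t,t>,<t,e>>> — does not combine with vorn.
spad : <e,e> — does not combine with vorn.
zeph : e — does not combine with vorn.

dax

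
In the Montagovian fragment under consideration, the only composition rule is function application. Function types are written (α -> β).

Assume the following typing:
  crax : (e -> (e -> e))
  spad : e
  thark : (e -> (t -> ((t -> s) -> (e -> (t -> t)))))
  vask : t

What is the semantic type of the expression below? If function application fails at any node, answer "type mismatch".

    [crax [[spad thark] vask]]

type mismatch

[spad thark]: thark is (e -> (t -> ((t -> s) -> (e -> (t -> t))))), spad is e; result (t -> ((t -> s) -> (e -> (t -> t)))).
[[spad thark] vask]: [spad thark] is (t -> ((t -> s) -> (e -> (t -> t)))), vask is t; result ((t -> s) -> (e -> (t -> t))).
[crax [[spad thark] vask]]: (e -> (e -> e)) and ((t -> s) -> (e -> (t -> t))) cannot combine by function application — type clash.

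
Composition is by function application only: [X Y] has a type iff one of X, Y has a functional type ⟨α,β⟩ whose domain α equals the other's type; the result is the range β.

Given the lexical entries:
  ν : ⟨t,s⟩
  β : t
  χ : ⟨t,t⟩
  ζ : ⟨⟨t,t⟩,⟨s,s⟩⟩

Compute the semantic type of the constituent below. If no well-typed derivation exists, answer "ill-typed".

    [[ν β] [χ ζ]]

s

At [ν β], ν : ⟨t,s⟩ takes β : t, giving s.
At [χ ζ], ζ : ⟨⟨t,t⟩,⟨s,s⟩⟩ takes χ : ⟨t,t⟩, giving ⟨s,s⟩.
At [[ν β] [χ ζ]], [χ ζ] : ⟨s,s⟩ takes [ν β] : s, giving s.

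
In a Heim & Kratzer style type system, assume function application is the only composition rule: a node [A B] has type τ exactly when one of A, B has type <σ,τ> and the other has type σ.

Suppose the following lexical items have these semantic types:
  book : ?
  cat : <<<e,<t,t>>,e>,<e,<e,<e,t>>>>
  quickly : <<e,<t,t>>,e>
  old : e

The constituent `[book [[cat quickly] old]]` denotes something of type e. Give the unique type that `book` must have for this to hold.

<<e,<e,t>>,e>

[book [[cat quickly] old]] must have type e. The sister [[cat quickly] old] has type <e,<e,t>>; that is not a function onto e, so book must be the functor, of type <<e,<e,t>>,e>.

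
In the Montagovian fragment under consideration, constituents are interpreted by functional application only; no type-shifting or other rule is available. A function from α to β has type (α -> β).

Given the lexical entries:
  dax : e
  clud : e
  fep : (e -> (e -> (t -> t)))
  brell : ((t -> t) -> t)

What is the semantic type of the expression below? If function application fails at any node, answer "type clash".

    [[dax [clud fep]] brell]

t

[clud fep]: (e -> (e -> (t -> t))) applied to e yields (e -> (t -> t)).
[dax [clud fep]]: (e -> (t -> t)) applied to e yields (t -> t).
[[dax [clud fep]] brell]: ((t -> t) -> t) applied to (t -> t) yields t.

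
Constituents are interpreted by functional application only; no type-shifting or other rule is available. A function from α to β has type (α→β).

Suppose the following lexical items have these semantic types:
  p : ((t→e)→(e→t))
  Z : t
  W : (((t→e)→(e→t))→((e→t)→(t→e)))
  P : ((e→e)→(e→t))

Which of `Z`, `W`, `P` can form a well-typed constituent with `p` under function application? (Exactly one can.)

W

Z : t — neither side's domain matches the other.
W — combines: W : (((t→e)→(e→t))→((e→t)→(t→e))) takes p : ((t→e)→(e→t)) as argument, giving ((e→t)→(t→e)).
P : ((e→e)→(e→t)) — neither side's domain matches the other.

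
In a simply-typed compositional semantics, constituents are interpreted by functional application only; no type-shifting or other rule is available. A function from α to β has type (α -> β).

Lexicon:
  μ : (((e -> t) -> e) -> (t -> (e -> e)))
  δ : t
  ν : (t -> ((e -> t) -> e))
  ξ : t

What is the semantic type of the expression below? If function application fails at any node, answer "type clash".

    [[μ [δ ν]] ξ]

At [δ ν], ν : (t -> ((e -> t) -> e)) takes δ : t, giving ((e -> t) -> e).
At [μ [δ ν]], μ : (((e -> t) -> e) -> (t -> (e -> e))) takes [δ ν] : ((e -> t) -> e), giving (t -> (e -> e)).
At [[μ [δ ν]] ξ], [μ [δ ν]] : (t -> (e -> e)) takes ξ : t, giving (e -> e).

(e -> e)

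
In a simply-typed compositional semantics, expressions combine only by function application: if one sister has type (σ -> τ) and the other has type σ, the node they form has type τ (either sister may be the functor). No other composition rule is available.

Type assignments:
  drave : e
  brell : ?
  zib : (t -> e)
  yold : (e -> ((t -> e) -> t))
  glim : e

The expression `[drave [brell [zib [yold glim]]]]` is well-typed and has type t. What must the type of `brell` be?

[drave [brell [zib [yold glim]]]] is required to be t. drave : e cannot yield t as functor, so [brell [zib [yold glim]]] : (e -> t).
[brell [zib [yold glim]]] is required to be (e -> t). [zib [yold glim]] : t cannot yield (e -> t) as functor, so brell : (t -> (e -> t)).

(t -> (e -> t))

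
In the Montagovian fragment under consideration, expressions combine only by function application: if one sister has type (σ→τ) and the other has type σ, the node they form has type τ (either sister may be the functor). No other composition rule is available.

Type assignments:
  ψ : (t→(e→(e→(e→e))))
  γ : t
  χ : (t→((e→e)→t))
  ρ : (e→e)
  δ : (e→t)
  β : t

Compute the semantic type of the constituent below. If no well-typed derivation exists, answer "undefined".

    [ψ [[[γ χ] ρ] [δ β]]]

undefined

[γ χ]: functor χ : (t→((e→e)→t)), argument γ : t; result ((e→e)→t).
[[γ χ] ρ]: functor [γ χ] : ((e→e)→t), argument ρ : (e→e); result t.
[δ β]: (e→t) with t — neither is a function whose domain matches the other; composition fails here.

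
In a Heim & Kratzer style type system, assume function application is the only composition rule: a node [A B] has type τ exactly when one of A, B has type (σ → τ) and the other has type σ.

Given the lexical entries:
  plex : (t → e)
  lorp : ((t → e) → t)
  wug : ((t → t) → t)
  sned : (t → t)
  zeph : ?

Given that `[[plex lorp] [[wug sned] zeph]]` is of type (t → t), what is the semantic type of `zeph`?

(t → (t → (t → t)))

At [[plex lorp] [[wug sned] zeph]] (required: (t → t)): [plex lorp] is t, which is not a function with range (t → t); hence [[wug sned] zeph] is the functor — type (t → (t → t)).
At [[wug sned] zeph] (required: (t → (t → t))): [wug sned] is t, which is not a function with range (t → (t → t)); hence zeph is the functor — type (t → (t → (t → t))).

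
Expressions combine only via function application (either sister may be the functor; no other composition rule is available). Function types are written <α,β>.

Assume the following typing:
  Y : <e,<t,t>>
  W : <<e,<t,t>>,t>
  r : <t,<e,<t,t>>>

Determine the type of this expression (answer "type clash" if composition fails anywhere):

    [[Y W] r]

[Y W]: <<e,<t,t>>,t> applied to <e,<t,t>> yields t.
[[Y W] r]: <t,<e,<t,t>>> applied to t yields <e,<t,t>>.

<e,<t,t>>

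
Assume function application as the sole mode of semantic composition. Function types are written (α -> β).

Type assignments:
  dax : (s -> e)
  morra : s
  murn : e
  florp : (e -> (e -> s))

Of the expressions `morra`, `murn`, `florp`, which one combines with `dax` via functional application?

morra

morra — combines: dax : (s -> e) takes morra : s as argument, giving e.
murn : e — dax needs s; murn needs nothing (atomic); neither fits.
florp : (e -> (e -> s)) — dax needs s; florp needs e; neither fits.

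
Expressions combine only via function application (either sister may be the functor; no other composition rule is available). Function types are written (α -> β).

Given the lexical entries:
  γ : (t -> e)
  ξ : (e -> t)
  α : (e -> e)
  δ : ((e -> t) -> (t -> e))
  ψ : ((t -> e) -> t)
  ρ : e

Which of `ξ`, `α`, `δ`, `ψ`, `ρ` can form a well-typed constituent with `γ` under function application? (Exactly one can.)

ψ

ξ : (e -> t) — γ needs t; ξ needs e; neither fits.
α : (e -> e) — γ needs t; α needs e; neither fits.
δ : ((e -> t) -> (t -> e)) — γ needs t; δ needs (e -> t); neither fits.
ψ — combines: ψ : ((t -> e) -> t) takes γ : (t -> e) as argument, giving t.
ρ : e — γ needs t; ρ needs nothing (atomic); neither fits.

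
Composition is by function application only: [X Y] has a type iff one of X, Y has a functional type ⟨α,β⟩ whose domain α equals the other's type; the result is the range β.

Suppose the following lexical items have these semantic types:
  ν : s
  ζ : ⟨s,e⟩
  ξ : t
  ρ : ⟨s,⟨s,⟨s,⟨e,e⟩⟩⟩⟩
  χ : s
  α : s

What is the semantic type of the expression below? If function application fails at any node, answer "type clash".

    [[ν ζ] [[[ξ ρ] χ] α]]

type clash

At [ν ζ], ζ : ⟨s,e⟩ takes ν : s, giving e.
[ξ ρ]: t and ⟨s,⟨s,⟨s,⟨e,e⟩⟩⟩⟩ cannot combine by function application — type clash.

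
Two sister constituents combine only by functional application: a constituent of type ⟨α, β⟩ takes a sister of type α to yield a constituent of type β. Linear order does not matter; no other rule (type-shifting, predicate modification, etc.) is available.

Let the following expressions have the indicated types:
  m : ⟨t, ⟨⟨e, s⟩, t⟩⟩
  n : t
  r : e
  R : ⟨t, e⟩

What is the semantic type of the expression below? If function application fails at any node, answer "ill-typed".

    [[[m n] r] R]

ill-typed

[m n]: functor m : ⟨t, ⟨⟨e, s⟩, t⟩⟩, argument n : t; result ⟨⟨e, s⟩, t⟩.
[[m n] r]: ⟨⟨e, s⟩, t⟩ with e — neither is a function whose domain matches the other; composition fails here.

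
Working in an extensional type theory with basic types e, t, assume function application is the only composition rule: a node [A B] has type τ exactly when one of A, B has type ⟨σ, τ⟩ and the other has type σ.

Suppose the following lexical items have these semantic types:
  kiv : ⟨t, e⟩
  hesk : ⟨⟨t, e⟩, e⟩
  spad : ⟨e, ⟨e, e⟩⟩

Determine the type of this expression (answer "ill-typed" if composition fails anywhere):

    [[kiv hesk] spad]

⟨e, e⟩

[kiv hesk]: hesk is ⟨⟨t, e⟩, e⟩, kiv is ⟨t, e⟩; result e.
[[kiv hesk] spad]: spad is ⟨e, ⟨e, e⟩⟩, [kiv hesk] is e; result ⟨e, e⟩.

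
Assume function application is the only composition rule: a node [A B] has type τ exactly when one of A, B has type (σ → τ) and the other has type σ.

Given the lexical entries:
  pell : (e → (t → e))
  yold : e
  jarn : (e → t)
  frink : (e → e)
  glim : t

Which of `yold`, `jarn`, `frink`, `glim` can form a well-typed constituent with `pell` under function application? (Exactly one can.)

yold

yold — combines: pell : (e → (t → e)) takes yold : e as argument, giving (t → e).
jarn : (e → t) — pell needs e; jarn needs e; neither fits.
frink : (e → e) — pell needs e; frink needs e; neither fits.
glim : t — pell needs e; glim needs nothing (atomic); neither fits.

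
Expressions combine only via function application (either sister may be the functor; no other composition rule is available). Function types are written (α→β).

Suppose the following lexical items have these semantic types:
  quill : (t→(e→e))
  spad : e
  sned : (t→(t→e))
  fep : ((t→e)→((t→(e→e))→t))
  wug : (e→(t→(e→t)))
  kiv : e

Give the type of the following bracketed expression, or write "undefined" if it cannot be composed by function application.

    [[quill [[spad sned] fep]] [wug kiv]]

undefined

[spad sned]: e and (t→(t→e)) cannot combine by function application — type clash.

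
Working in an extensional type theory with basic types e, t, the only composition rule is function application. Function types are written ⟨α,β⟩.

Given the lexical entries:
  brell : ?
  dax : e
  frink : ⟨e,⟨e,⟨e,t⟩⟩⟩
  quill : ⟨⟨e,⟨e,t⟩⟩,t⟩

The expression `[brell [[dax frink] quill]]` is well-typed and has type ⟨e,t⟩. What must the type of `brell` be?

At [brell [[dax frink] quill]] (required: ⟨e,t⟩): [[dax frink] quill] is t, which is not a function with range ⟨e,t⟩; hence brell is the functor — type ⟨t,⟨e,t⟩⟩.

⟨t,⟨e,t⟩⟩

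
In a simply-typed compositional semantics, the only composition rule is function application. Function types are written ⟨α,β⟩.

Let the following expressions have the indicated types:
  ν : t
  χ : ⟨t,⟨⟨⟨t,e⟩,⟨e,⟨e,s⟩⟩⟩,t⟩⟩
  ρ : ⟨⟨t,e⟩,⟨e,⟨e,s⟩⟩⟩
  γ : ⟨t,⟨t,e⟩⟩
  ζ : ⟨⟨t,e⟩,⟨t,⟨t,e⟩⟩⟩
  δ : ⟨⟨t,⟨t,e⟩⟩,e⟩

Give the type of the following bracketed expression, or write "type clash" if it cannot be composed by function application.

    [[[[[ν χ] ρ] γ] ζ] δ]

e

[ν χ]: χ is ⟨t,⟨⟨⟨t,e⟩,⟨e,⟨e,s⟩⟩⟩,t⟩⟩, ν is t; result ⟨⟨⟨t,e⟩,⟨e,⟨e,s⟩⟩⟩,t⟩.
[[ν χ] ρ]: [ν χ] is ⟨⟨⟨t,e⟩,⟨e,⟨e,s⟩⟩⟩,t⟩, ρ is ⟨⟨t,e⟩,⟨e,⟨e,s⟩⟩⟩; result t.
[[[ν χ] ρ] γ]: γ is ⟨t,⟨t,e⟩⟩, [[ν χ] ρ] is t; result ⟨t,e⟩.
[[[[ν χ] ρ] γ] ζ]: ζ is ⟨⟨t,e⟩,⟨t,⟨t,e⟩⟩⟩, [[[ν χ] ρ] γ] is ⟨t,e⟩; result ⟨t,⟨t,e⟩⟩.
[[[[[ν χ] ρ] γ] ζ] δ]: δ is ⟨⟨t,⟨t,e⟩⟩,e⟩, [[[[ν χ] ρ] γ] ζ] is ⟨t,⟨t,e⟩⟩; result e.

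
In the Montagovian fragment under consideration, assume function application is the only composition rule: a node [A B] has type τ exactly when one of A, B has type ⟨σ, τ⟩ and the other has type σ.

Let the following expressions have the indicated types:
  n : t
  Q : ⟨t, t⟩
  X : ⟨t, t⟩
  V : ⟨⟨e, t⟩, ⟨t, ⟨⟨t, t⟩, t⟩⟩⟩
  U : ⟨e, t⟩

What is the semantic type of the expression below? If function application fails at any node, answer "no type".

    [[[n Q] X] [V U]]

⟨⟨t, t⟩, t⟩

[n Q]: ⟨t, t⟩ applied to t yields t.
[[n Q] X]: ⟨t, t⟩ applied to t yields t.
[V U]: ⟨⟨e, t⟩, ⟨t, ⟨⟨t, t⟩, t⟩⟩⟩ applied to ⟨e, t⟩ yields ⟨t, ⟨⟨t, t⟩, t⟩⟩.
[[[n Q] X] [V U]]: ⟨t, ⟨⟨t, t⟩, t⟩⟩ applied to t yields ⟨⟨t, t⟩, t⟩.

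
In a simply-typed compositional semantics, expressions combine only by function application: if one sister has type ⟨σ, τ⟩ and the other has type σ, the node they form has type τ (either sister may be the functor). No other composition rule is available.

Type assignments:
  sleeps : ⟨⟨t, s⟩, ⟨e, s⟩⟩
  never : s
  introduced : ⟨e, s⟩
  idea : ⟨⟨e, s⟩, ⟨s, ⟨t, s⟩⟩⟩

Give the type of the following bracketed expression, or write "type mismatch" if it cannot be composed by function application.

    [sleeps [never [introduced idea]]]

[introduced idea]: functor idea : ⟨⟨e, s⟩, ⟨s, ⟨t, s⟩⟩⟩, argument introduced : ⟨e, s⟩; result ⟨s, ⟨t, s⟩⟩.
[never [introduced idea]]: functor [introduced idea] : ⟨s, ⟨t, s⟩⟩, argument never : s; result ⟨t, s⟩.
[sleeps [never [introduced idea]]]: functor sleeps : ⟨⟨t, s⟩, ⟨e, s⟩⟩, argument [never [introduced idea]] : ⟨t, s⟩; result ⟨e, s⟩.

⟨e, s⟩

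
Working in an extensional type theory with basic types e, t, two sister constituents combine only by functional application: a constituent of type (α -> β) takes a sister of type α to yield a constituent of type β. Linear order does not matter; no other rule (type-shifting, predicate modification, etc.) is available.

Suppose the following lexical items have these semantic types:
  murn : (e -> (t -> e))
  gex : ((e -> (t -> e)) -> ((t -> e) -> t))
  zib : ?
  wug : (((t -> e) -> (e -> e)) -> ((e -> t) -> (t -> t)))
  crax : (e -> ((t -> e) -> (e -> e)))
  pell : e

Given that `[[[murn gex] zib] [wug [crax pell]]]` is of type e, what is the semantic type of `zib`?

[[[murn gex] zib] [wug [crax pell]]] must have type e. The sister [wug [crax pell]] has type ((e -> t) -> (t -> t)); that is not a function onto e, so [[murn gex] zib] must be the functor, of type (((e -> t) -> (t -> t)) -> e).
[[murn gex] zib] must have type (((e -> t) -> (t -> t)) -> e). The sister [murn gex] has type ((t -> e) -> t); that is not a function onto (((e -> t) -> (t -> t)) -> e), so zib must be the functor, of type (((t -> e) -> t) -> (((e -> t) -> (t -> t)) -> e)).

(((t -> e) -> t) -> (((e -> t) -> (t -> t)) -> e))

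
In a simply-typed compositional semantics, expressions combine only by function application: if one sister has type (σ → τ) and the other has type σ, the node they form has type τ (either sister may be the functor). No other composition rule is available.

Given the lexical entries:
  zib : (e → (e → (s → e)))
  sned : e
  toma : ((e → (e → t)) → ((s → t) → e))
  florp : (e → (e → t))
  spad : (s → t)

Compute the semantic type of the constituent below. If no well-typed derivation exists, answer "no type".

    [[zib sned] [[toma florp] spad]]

[zib sned]: (e → (e → (s → e))) applied to e yields (e → (s → e)).
[toma florp]: ((e → (e → t)) → ((s → t) → e)) applied to (e → (e → t)) yields ((s → t) → e).
[[toma florp] spad]: ((s → t) → e) applied to (s → t) yields e.
[[zib sned] [[toma florp] spad]]: (e → (s → e)) applied to e yields (s → e).

(s → e)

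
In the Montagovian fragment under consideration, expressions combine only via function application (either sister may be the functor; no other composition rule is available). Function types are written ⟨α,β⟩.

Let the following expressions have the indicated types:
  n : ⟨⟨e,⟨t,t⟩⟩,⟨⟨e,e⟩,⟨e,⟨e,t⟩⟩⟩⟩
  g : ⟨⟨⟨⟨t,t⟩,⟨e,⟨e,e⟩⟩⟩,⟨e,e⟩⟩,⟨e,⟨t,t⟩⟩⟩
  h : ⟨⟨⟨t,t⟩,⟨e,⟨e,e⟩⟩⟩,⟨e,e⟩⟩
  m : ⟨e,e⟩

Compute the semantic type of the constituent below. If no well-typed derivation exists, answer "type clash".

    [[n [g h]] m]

⟨e,⟨e,t⟩⟩

[g h]: functor g : ⟨⟨⟨⟨t,t⟩,⟨e,⟨e,e⟩⟩⟩,⟨e,e⟩⟩,⟨e,⟨t,t⟩⟩⟩, argument h : ⟨⟨⟨t,t⟩,⟨e,⟨e,e⟩⟩⟩,⟨e,e⟩⟩; result ⟨e,⟨t,t⟩⟩.
[n [g h]]: functor n : ⟨⟨e,⟨t,t⟩⟩,⟨⟨e,e⟩,⟨e,⟨e,t⟩⟩⟩⟩, argument [g h] : ⟨e,⟨t,t⟩⟩; result ⟨⟨e,e⟩,⟨e,⟨e,t⟩⟩⟩.
[[n [g h]] m]: functor [n [g h]] : ⟨⟨e,e⟩,⟨e,⟨e,t⟩⟩⟩, argument m : ⟨e,e⟩; result ⟨e,⟨e,t⟩⟩.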